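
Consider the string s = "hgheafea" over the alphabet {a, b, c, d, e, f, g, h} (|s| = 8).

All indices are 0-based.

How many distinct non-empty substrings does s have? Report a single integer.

rank→(start, suffix):
  0 → (7, 'a')
  1 → (4, 'afea')
  2 → (6, 'ea')
  3 → (3, 'eafea')
  4 → (5, 'fea')
  5 → (1, 'gheafea')
  6 → (2, 'heafea')
  7 → (0, 'hgheafea')

SA = [7, 4, 6, 3, 5, 1, 2, 0]
i: (SA[i-1],SA[i]) lcp shared
  1: (7,4) 1 'a'
  2: (4,6) 0 ''
  3: (6,3) 2 'ea'
  4: (3,5) 0 ''
  5: (5,1) 0 ''
  6: (1,2) 0 ''
  7: (2,0) 1 'h'

n(n+1)/2 = 8·9/2 = 36
Σ LCP = 0 + 1 + 0 + 2 + 0 + 0 + 0 + 1 = 4
distinct = 36 − 4 = 32

32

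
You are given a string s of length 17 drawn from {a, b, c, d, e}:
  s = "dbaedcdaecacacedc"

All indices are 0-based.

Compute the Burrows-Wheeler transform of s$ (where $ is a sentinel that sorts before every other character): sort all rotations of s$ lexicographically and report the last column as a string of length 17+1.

rank  rotation            last
    0  $dbaedcdaecacacedc  c
    1  acacedc$dbaedcdaec  c
    2  acedc$dbaedcdaecac  c
    3  aecacacedc$dbaedcd  d
    4  aedcdaecacacedc$db  b
    5  baedcdaecacacedc$d  d
    6  c$dbaedcdaecacaced  d
    7  cacacedc$dbaedcdae  e
    8  cacedc$dbaedcdaeca  a
    9  cdaecacacedc$dbaed  d
   10  cedc$dbaedcdaecaca  a
   11  daecacacedc$dbaedc  c
   12  dbaedcdaecacacedc$  $
   13  dc$dbaedcdaecacace  e
   14  dcdaecacacedc$dbae  e
   15  ecacacedc$dbaedcda  a
   16  edc$dbaedcdaecacac  c
   17  edcdaecacacedc$dba  a

cccdbddeadac$eeaca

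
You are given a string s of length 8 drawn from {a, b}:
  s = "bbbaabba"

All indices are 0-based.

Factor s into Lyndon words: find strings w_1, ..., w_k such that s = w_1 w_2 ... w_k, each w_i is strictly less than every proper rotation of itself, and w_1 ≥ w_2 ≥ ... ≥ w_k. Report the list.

emit factor 1: 'b' (i=0, period=1)
emit factor 2: 'b' (i=1, period=1)
emit factor 3: 'b' (i=2, period=1)
emit factor 4: 'aabb' (i=3, period=4)
emit factor 5: 'a' (i=7, period=1)

["b", "b", "b", "aabb", "a"]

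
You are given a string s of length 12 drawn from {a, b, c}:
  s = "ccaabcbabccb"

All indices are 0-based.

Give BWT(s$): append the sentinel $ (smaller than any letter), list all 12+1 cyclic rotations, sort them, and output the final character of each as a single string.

rank  rotation       last
    0  $ccaabcbabccb  b
    1  aabcbabccb$cc  c
    2  abcbabccb$cca  a
    3  abccb$ccaabcb  b
    4  b$ccaabcbabcc  c
    5  babccb$ccaabc  c
    6  bcbabccb$ccaa  a
    7  bccb$ccaabcba  a
    8  caabcbabccb$c  c
    9  cb$ccaabcbabc  c
   10  cbabccb$ccaab  b
   11  ccaabcbabccb$  $
   12  ccb$ccaabcbab  b

bcabccaaccb$b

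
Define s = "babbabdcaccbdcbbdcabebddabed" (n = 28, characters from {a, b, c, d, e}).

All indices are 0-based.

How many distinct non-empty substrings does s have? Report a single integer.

364

rank | idx | suffix
   0 |   1 | abbabdcaccbdcbbdcabebddabed
   1 |   4 | abdcaccbdcbbdcabebddabed
   2 |  18 | abebddabed
   3 |  24 | abed
   4 |   8 | accbdcbbdcabebddabed
   5 |   0 | babbabdcaccbdcbbdcabebddabed
   6 |   3 | babdcaccbdcbbdcabebddabed
   7 |   2 | bbabdcaccbdcbbdcabebddabed
   8 |  14 | bbdcabebddabed
   9 |  15 | bdcabebddabed
  10 |   5 | bdcaccbdcbbdcabebddabed
  11 |  11 | bdcbbdcabebddabed
  12 |  21 | bddabed
  13 |  19 | bebddabed
  14 |  25 | bed
  15 |  17 | cabebddabed
  16 |   7 | caccbdcbbdcabebddabed
  17 |  13 | cbbdcabebddabed
  18 |  10 | cbdcbbdcabebddabed
  19 |   9 | ccbdcbbdcabebddabed
  20 |  27 | d
  21 |  23 | dabed
  22 |  16 | dcabebddabed
  23 |   6 | dcaccbdcbbdcabebddabed
  24 |  12 | dcbbdcabebddabed
  25 |  22 | ddabed
  26 |  20 | ebddabed
  27 |  26 | ed

SA = [1, 4, 18, 24, 8, 0, 3, 2, 14, 15, 5, 11, 21, 19, 25, 17, 7, 13, 10, 9, 27, 23, 16, 6, 12, 22, 20, 26]
i: (SA[i-1],SA[i]) lcp shared
  1: (1,4) 2 'ab'
  2: (4,18) 2 'ab'
  3: (18,24) 3 'abe'
  4: (24,8) 1 'a'
  5: (8,0) 0 ''
  6: (0,3) 3 'bab'
  7: (3,2) 1 'b'
  8: (2,14) 2 'bb'
  9: (14,15) 1 'b'
  10: (15,5) 4 'bdca'
  11: (5,11) 3 'bdc'
  12: (11,21) 2 'bd'
  13: (21,19) 1 'b'
  14: (19,25) 2 'be'
  15: (25,17) 0 ''
  16: (17,7) 2 'ca'
  17: (7,13) 1 'c'
  18: (13,10) 2 'cb'
  19: (10,9) 1 'c'
  20: (9,27) 0 ''
  21: (27,23) 1 'd'
  22: (23,16) 1 'd'
  23: (16,6) 3 'dca'
  24: (6,12) 2 'dc'
  25: (12,22) 1 'd'
  26: (22,20) 0 ''
  27: (20,26) 1 'e'

n(n+1)/2 = 28·29/2 = 406
Σ LCP = 0 + 2 + 2 + 3 + 1 + 0 + 3 + 1 + 2 + 1 + 4 + 3 + 2 + 1 + 2 + 0 + 2 + 1 + 2 + 1 + 0 + 1 + 1 + 3 + 2 + 1 + 0 + 1 = 42
distinct = 406 − 42 = 364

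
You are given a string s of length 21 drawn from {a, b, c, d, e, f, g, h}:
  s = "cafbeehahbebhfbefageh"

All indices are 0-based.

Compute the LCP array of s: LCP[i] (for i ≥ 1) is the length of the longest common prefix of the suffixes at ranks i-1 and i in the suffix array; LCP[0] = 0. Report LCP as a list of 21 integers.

[0, 1, 1, 0, 2, 2, 1, 0, 0, 1, 1, 1, 2, 0, 1, 3, 0, 0, 1, 1, 1]

rank | idx | suffix
   0 |   1 | afbeehahbebhfbefageh
   1 |  17 | ageh
   2 |   7 | ahbebhfbefageh
   3 |   9 | bebhfbefageh
   4 |   3 | beehahbebhfbefageh
   5 |  14 | befageh
   6 |  11 | bhfbefageh
   7 |   0 | cafbeehahbebhfbefageh
   8 |  10 | ebhfbefageh
   9 |   4 | eehahbebhfbefageh
  10 |  15 | efageh
  11 |  19 | eh
  12 |   5 | ehahbebhfbefageh
  13 |  16 | fageh
  14 |   2 | fbeehahbebhfbefageh
  15 |  13 | fbefageh
  16 |  18 | geh
  17 |  20 | h
  18 |   6 | hahbebhfbefageh
  19 |   8 | hbebhfbefageh
  20 |  12 | hfbefageh

SA = [1, 17, 7, 9, 3, 14, 11, 0, 10, 4, 15, 19, 5, 16, 2, 13, 18, 20, 6, 8, 12]
rank  pair      lcp
   1  s[1:],s[17:]  1  'a'
   2  s[17:],s[7:]  1  'a'
   3  s[7:],s[9:]  0  ''
   4  s[9:],s[3:]  2  'be'
   5  s[3:],s[14:]  2  'be'
   6  s[14:],s[11:]  1  'b'
   7  s[11:],s[0:]  0  ''
   8  s[0:],s[10:]  0  ''
   9  s[10:],s[4:]  1  'e'
  10  s[4:],s[15:]  1  'e'
  11  s[15:],s[19:]  1  'e'
  12  s[19:],s[5:]  2  'eh'
  13  s[5:],s[16:]  0  ''
  14  s[16:],s[2:]  1  'f'
  15  s[2:],s[13:]  3  'fbe'
  16  s[13:],s[18:]  0  ''
  17  s[18:],s[20:]  0  ''
  18  s[20:],s[6:]  1  'h'
  19  s[6:],s[8:]  1  'h'
  20  s[8:],s[12:]  1  'h'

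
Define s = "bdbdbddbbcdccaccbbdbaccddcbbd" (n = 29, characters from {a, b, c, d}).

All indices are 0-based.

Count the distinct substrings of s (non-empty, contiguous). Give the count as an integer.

rank | idx | suffix
   0 |  13 | accbbdbaccddcbbd
   1 |  20 | accddcbbd
   2 |  19 | baccddcbbd
   3 |   7 | bbcdccaccbbdbaccddcbbd
   4 |  26 | bbd
   5 |  16 | bbdbaccddcbbd
   6 |   8 | bcdccaccbbdbaccddcbbd
   7 |  27 | bd
   8 |  17 | bdbaccddcbbd
   9 |   0 | bdbdbddbbcdccaccbbdbaccddcbbd
  10 |   2 | bdbddbbcdccaccbbdbaccddcbbd
  11 |   4 | bddbbcdccaccbbdbaccddcbbd
  12 |  12 | caccbbdbaccddcbbd
  13 |  25 | cbbd
  14 |  15 | cbbdbaccddcbbd
  15 |  11 | ccaccbbdbaccddcbbd
  16 |  14 | ccbbdbaccddcbbd
  17 |  21 | ccddcbbd
  18 |   9 | cdccaccbbdbaccddcbbd
  19 |  22 | cddcbbd
  20 |  28 | d
  21 |  18 | dbaccddcbbd
  22 |   6 | dbbcdccaccbbdbaccddcbbd
  23 |   1 | dbdbddbbcdccaccbbdbaccddcbbd
  24 |   3 | dbddbbcdccaccbbdbaccddcbbd
  25 |  24 | dcbbd
  26 |  10 | dccaccbbdbaccddcbbd
  27 |   5 | ddbbcdccaccbbdbaccddcbbd
  28 |  23 | ddcbbd

SA = [13, 20, 19, 7, 26, 16, 8, 27, 17, 0, 2, 4, 12, 25, 15, 11, 14, 21, 9, 22, 28, 18, 6, 1, 3, 24, 10, 5, 23]
[i] adj suffixes → lcp
  [1] 13/20 → 3 ('acc')
  [2] 20/19 → 0 ('')
  [3] 19/7 → 1 ('b')
  [4] 7/26 → 2 ('bb')
  [5] 26/16 → 3 ('bbd')
  [6] 16/8 → 1 ('b')
  [7] 8/27 → 1 ('b')
  [8] 27/17 → 2 ('bd')
  [9] 17/0 → 3 ('bdb')
  [10] 0/2 → 4 ('bdbd')
  [11] 2/4 → 2 ('bd')
  [12] 4/12 → 0 ('')
  [13] 12/25 → 1 ('c')
  [14] 25/15 → 4 ('cbbd')
  [15] 15/11 → 1 ('c')
  [16] 11/14 → 2 ('cc')
  [17] 14/21 → 2 ('cc')
  [18] 21/9 → 1 ('c')
  [19] 9/22 → 2 ('cd')
  [20] 22/28 → 0 ('')
  [21] 28/18 → 1 ('d')
  [22] 18/6 → 2 ('db')
  [23] 6/1 → 2 ('db')
  [24] 1/3 → 3 ('dbd')
  [25] 3/24 → 1 ('d')
  [26] 24/10 → 2 ('dc')
  [27] 10/5 → 1 ('d')
  [28] 5/23 → 2 ('dd')

n(n+1)/2 = 29·30/2 = 435
Σ LCP = 0 + 3 + 0 + 1 + 2 + 3 + 1 + 1 + 2 + 3 + 4 + 2 + 0 + 1 + 4 + 1 + 2 + 2 + 1 + 2 + 0 + 1 + 2 + 2 + 3 + 1 + 2 + 1 + 2 = 49
distinct = 435 − 49 = 386

386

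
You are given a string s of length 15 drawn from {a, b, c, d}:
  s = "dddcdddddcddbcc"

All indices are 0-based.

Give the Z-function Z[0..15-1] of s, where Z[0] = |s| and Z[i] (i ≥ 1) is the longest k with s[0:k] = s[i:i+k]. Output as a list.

Z[0]=15
i=1: fresh scan; Z[1]=2 extend→box=[1,3)
i=2: min(r-i=1, Z[1]=2)=1; Z[2]=1
i=3: fresh scan; Z[3]=0
i=4: fresh scan; Z[4]=3 extend→box=[4,7)
i=5: min(r-i=2, Z[1]=2)=2; Z[5]=3 extend→box=[5,8)
i=6: min(r-i=2, Z[1]=2)=2; Z[6]=6 extend→box=[6,12)
i=7: min(r-i=5, Z[1]=2)=2; Z[7]=2
i=8: min(r-i=4, Z[2]=1)=1; Z[8]=1
i=9: min(r-i=3, Z[3]=0)=0; Z[9]=0
i=10: min(r-i=2, Z[4]=3)=2; Z[10]=2
i=11: min(r-i=1, Z[5]=3)=1; Z[11]=1
i=12: fresh scan; Z[12]=0
i=13: fresh scan; Z[13]=0
i=14: fresh scan; Z[14]=0

[15, 2, 1, 0, 3, 3, 6, 2, 1, 0, 2, 1, 0, 0, 0]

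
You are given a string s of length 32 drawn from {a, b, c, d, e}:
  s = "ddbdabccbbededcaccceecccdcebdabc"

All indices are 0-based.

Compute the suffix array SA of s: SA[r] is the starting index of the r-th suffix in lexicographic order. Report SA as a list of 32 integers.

[29, 4, 15, 8, 30, 5, 27, 2, 9, 31, 14, 7, 6, 21, 16, 22, 17, 23, 25, 18, 28, 3, 1, 13, 24, 0, 11, 26, 20, 12, 10, 19]

sorted suffixes:
  #0 SA[0]=29  'abc'
  #1 SA[1]=4  'abccbbededcaccceecccdcebdabc'
  #2 SA[2]=15  'accceecccdcebdabc'
  #3 SA[3]=8  'bbededcaccceecccdcebdabc'
  #4 SA[4]=30  'bc'
  #5 SA[5]=5  'bccbbededcaccceecccdcebdabc'
  #6 SA[6]=27  'bdabc'
  #7 SA[7]=2  'bdabccbbededcaccceecccdcebdabc'
  #8 SA[8]=9  'bededcaccceecccdcebdabc'
  #9 SA[9]=31  'c'
  #10 SA[10]=14  'caccceecccdcebdabc'
  #11 SA[11]=7  'cbbededcaccceecccdcebdabc'
  #12 SA[12]=6  'ccbbededcaccceecccdcebdabc'
  #13 SA[13]=21  'cccdcebdabc'
  #14 SA[14]=16  'ccceecccdcebdabc'
  #15 SA[15]=22  'ccdcebdabc'
  #16 SA[16]=17  'cceecccdcebdabc'
  #17 SA[17]=23  'cdcebdabc'
  #18 SA[18]=25  'cebdabc'
  #19 SA[19]=18  'ceecccdcebdabc'
  #20 SA[20]=28  'dabc'
  #21 SA[21]=3  'dabccbbededcaccceecccdcebdabc'
  #22 SA[22]=1  'dbdabccbbededcaccceecccdcebdabc'
  #23 SA[23]=13  'dcaccceecccdcebdabc'
  #24 SA[24]=24  'dcebdabc'
  #25 SA[25]=0  'ddbdabccbbededcaccceecccdcebdabc'
  #26 SA[26]=11  'dedcaccceecccdcebdabc'
  #27 SA[27]=26  'ebdabc'
  #28 SA[28]=20  'ecccdcebdabc'
  #29 SA[29]=12  'edcaccceecccdcebdabc'
  #30 SA[30]=10  'ededcaccceecccdcebdabc'
  #31 SA[31]=19  'eecccdcebdabc'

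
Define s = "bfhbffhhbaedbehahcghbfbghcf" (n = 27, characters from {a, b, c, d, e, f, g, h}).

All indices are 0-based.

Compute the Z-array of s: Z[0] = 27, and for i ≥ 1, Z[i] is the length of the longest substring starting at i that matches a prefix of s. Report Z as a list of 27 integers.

[27, 0, 0, 2, 0, 0, 0, 0, 1, 0, 0, 0, 1, 0, 0, 0, 0, 0, 0, 0, 2, 0, 1, 0, 0, 0, 0]

Z[0]=27
i=1: outside box; Z[1]=0
i=2: outside box; Z[2]=0
i=3: outside box; Z[3]=2 grow→box=[3,5)
i=4: min(r-i=1, Z[1]=0)=0; Z[4]=0
i=5: outside box; Z[5]=0
i=6: outside box; Z[6]=0
i=7: outside box; Z[7]=0
i=8: outside box; Z[8]=1 grow→box=[8,9)
i=9: outside box; Z[9]=0
i=10: outside box; Z[10]=0
i=11: outside box; Z[11]=0
i=12: outside box; Z[12]=1 grow→box=[12,13)
i=13: outside box; Z[13]=0
i=14: outside box; Z[14]=0
i=15: outside box; Z[15]=0
i=16: outside box; Z[16]=0
i=17: outside box; Z[17]=0
i=18: outside box; Z[18]=0
i=19: outside box; Z[19]=0
i=20: outside box; Z[20]=2 grow→box=[20,22)
i=21: min(r-i=1, Z[1]=0)=0; Z[21]=0
i=22: outside box; Z[22]=1 grow→box=[22,23)
i=23: outside box; Z[23]=0
i=24: outside box; Z[24]=0
i=25: outside box; Z[25]=0
i=26: outside box; Z[26]=0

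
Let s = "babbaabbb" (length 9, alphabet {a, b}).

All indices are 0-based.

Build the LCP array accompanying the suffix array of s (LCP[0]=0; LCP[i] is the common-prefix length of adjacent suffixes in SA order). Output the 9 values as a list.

sorted suffixes:
  #0 SA[0]=4  'aabbb'
  #1 SA[1]=1  'abbaabbb'
  #2 SA[2]=5  'abbb'
  #3 SA[3]=8  'b'
  #4 SA[4]=3  'baabbb'
  #5 SA[5]=0  'babbaabbb'
  #6 SA[6]=7  'bb'
  #7 SA[7]=2  'bbaabbb'
  #8 SA[8]=6  'bbb'

SA = [4, 1, 5, 8, 3, 0, 7, 2, 6]
i: (SA[i-1],SA[i]) lcp shared
  1: (4,1) 1 'a'
  2: (1,5) 3 'abb'
  3: (5,8) 0 ''
  4: (8,3) 1 'b'
  5: (3,0) 2 'ba'
  6: (0,7) 1 'b'
  7: (7,2) 2 'bb'
  8: (2,6) 2 'bb'

[0, 1, 3, 0, 1, 2, 1, 2, 2]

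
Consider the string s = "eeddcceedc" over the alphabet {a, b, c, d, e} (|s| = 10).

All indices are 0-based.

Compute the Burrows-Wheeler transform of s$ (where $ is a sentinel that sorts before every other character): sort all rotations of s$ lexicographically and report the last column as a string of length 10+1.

rank  rotation     last
    0  $eeddcceedc  c
    1  c$eeddcceed  d
    2  cceedc$eedd  d
    3  ceedc$eeddc  c
    4  dc$eeddccee  e
    5  dcceedc$eed  d
    6  ddcceedc$ee  e
    7  edc$eeddcce  e
    8  eddcceedc$e  e
    9  eedc$eeddcc  c
   10  eeddcceedc$  $

cddcedeeec$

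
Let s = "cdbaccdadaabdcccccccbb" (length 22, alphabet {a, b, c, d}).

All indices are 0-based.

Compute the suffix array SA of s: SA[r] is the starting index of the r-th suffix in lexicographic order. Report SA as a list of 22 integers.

[9, 10, 3, 7, 21, 2, 20, 11, 19, 18, 17, 16, 15, 14, 13, 4, 5, 0, 8, 6, 1, 12]

rank→(start, suffix):
  0 → (9, 'aabdcccccccbb')
  1 → (10, 'abdcccccccbb')
  2 → (3, 'accdadaabdcccccccbb')
  3 → (7, 'adaabdcccccccbb')
  4 → (21, 'b')
  5 → (2, 'baccdadaabdcccccccbb')
  6 → (20, 'bb')
  7 → (11, 'bdcccccccbb')
  8 → (19, 'cbb')
  9 → (18, 'ccbb')
  10 → (17, 'cccbb')
  11 → (16, 'ccccbb')
  12 → (15, 'cccccbb')
  13 → (14, 'ccccccbb')
  14 → (13, 'cccccccbb')
  15 → (4, 'ccdadaabdcccccccbb')
  16 → (5, 'cdadaabdcccccccbb')
  17 → (0, 'cdbaccdadaabdcccccccbb')
  18 → (8, 'daabdcccccccbb')
  19 → (6, 'dadaabdcccccccbb')
  20 → (1, 'dbaccdadaabdcccccccbb')
  21 → (12, 'dcccccccbb')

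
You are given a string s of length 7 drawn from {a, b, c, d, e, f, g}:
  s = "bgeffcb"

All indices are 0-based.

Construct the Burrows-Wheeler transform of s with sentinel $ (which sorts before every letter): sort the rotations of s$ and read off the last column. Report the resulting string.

bc$fgfeb

rank  rotation  last
    0  $bgeffcb  b
    1  b$bgeffc  c
    2  bgeffcb$  $
    3  cb$bgeff  f
    4  effcb$bg  g
    5  fcb$bgef  f
    6  ffcb$bge  e
    7  geffcb$b  b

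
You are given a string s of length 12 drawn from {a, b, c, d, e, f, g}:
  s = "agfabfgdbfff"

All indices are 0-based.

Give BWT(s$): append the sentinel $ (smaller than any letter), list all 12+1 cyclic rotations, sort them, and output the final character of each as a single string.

rank  rotation       last
    0  $agfabfgdbfff  f
    1  abfgdbfff$agf  f
    2  agfabfgdbfff$  $
    3  bfff$agfabfgd  d
    4  bfgdbfff$agfa  a
    5  dbfff$agfabfg  g
    6  f$agfabfgdbff  f
    7  fabfgdbfff$ag  g
    8  ff$agfabfgdbf  f
    9  fff$agfabfgdb  b
   10  fgdbfff$agfab  b
   11  gdbfff$agfabf  f
   12  gfabfgdbfff$a  a

ff$dagfgfbbfa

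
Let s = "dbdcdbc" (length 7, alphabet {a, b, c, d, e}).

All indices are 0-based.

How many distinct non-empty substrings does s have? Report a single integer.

rank→(start, suffix):
  0 → (5, 'bc')
  1 → (1, 'bdcdbc')
  2 → (6, 'c')
  3 → (3, 'cdbc')
  4 → (4, 'dbc')
  5 → (0, 'dbdcdbc')
  6 → (2, 'dcdbc')

SA = [5, 1, 6, 3, 4, 0, 2]
[i] adj suffixes → lcp
  [1] 5/1 → 1 ('b')
  [2] 1/6 → 0 ('')
  [3] 6/3 → 1 ('c')
  [4] 3/4 → 0 ('')
  [5] 4/0 → 2 ('db')
  [6] 0/2 → 1 ('d')

n(n+1)/2 = 7·8/2 = 28
Σ LCP = 0 + 1 + 0 + 1 + 0 + 2 + 1 = 5
distinct = 28 − 5 = 23

23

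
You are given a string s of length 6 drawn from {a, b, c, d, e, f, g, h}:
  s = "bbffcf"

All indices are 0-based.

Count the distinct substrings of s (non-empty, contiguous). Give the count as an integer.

18

sorted suffixes:
  #0 SA[0]=0  'bbffcf'
  #1 SA[1]=1  'bffcf'
  #2 SA[2]=4  'cf'
  #3 SA[3]=5  'f'
  #4 SA[4]=3  'fcf'
  #5 SA[5]=2  'ffcf'

SA = [0, 1, 4, 5, 3, 2]
[i] adj suffixes → lcp
  [1] 0/1 → 1 ('b')
  [2] 1/4 → 0 ('')
  [3] 4/5 → 0 ('')
  [4] 5/3 → 1 ('f')
  [5] 3/2 → 1 ('f')

n(n+1)/2 = 6·7/2 = 21
Σ LCP = 0 + 1 + 0 + 0 + 1 + 1 = 3
distinct = 21 − 3 = 18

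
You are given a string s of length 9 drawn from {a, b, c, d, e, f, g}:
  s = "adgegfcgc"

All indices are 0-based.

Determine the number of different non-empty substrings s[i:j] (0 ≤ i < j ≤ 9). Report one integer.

rank→(start, suffix):
  0 → (0, 'adgegfcgc')
  1 → (8, 'c')
  2 → (6, 'cgc')
  3 → (1, 'dgegfcgc')
  4 → (3, 'egfcgc')
  5 → (5, 'fcgc')
  6 → (7, 'gc')
  7 → (2, 'gegfcgc')
  8 → (4, 'gfcgc')

SA = [0, 8, 6, 1, 3, 5, 7, 2, 4]
[i] adj suffixes → lcp
  [1] 0/8 → 0 ('')
  [2] 8/6 → 1 ('c')
  [3] 6/1 → 0 ('')
  [4] 1/3 → 0 ('')
  [5] 3/5 → 0 ('')
  [6] 5/7 → 0 ('')
  [7] 7/2 → 1 ('g')
  [8] 2/4 → 1 ('g')

n(n+1)/2 = 9·10/2 = 45
Σ LCP = 0 + 0 + 1 + 0 + 0 + 0 + 0 + 1 + 1 = 3
distinct = 45 − 3 = 42

42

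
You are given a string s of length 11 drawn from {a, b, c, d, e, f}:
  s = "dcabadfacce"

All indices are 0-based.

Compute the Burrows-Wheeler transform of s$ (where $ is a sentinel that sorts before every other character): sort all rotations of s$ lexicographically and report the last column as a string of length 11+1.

ecfbadac$acd

rank  rotation      last
    0  $dcabadfacce  e
    1  abadfacce$dc  c
    2  acce$dcabadf  f
    3  adfacce$dcab  b
    4  badfacce$dca  a
    5  cabadfacce$d  d
    6  cce$dcabadfa  a
    7  ce$dcabadfac  c
    8  dcabadfacce$  $
    9  dfacce$dcaba  a
   10  e$dcabadfacc  c
   11  facce$dcabad  d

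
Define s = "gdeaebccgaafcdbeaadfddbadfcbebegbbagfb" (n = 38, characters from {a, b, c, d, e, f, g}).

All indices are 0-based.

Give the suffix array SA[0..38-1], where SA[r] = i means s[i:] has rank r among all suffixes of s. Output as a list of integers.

rank | idx | suffix
   0 |  16 | aadfddbadfcbebegbbagfb
   1 |   9 | aafcdbeaadfddbadfcbebegbbagfb
   2 |  23 | adfcbebegbbagfb
   3 |  17 | adfddbadfcbebegbbagfb
   4 |   3 | aebccgaafcdbeaadfddbadfcbebegbbagfb
   5 |  10 | afcdbeaadfddbadfcbebegbbagfb
   6 |  34 | agfb
   7 |  37 | b
   8 |  22 | badfcbebegbbagfb
   9 |  33 | bagfb
  10 |  32 | bbagfb
  11 |   5 | bccgaafcdbeaadfddbadfcbebegbbagfb
  12 |  14 | beaadfddbadfcbebegbbagfb
  13 |  27 | bebegbbagfb
  14 |  29 | begbbagfb
  15 |  26 | cbebegbbagfb
  16 |   6 | ccgaafcdbeaadfddbadfcbebegbbagfb
  17 |  12 | cdbeaadfddbadfcbebegbbagfb
  18 |   7 | cgaafcdbeaadfddbadfcbebegbbagfb
  19 |  21 | dbadfcbebegbbagfb
  20 |  13 | dbeaadfddbadfcbebegbbagfb
  21 |  20 | ddbadfcbebegbbagfb
  22 |   1 | deaebccgaafcdbeaadfddbadfcbebegbbagfb
  23 |  24 | dfcbebegbbagfb
  24 |  18 | dfddbadfcbebegbbagfb
  25 |  15 | eaadfddbadfcbebegbbagfb
  26 |   2 | eaebccgaafcdbeaadfddbadfcbebegbbagfb
  27 |   4 | ebccgaafcdbeaadfddbadfcbebegbbagfb
  28 |  28 | ebegbbagfb
  29 |  30 | egbbagfb
  30 |  36 | fb
  31 |  25 | fcbebegbbagfb
  32 |  11 | fcdbeaadfddbadfcbebegbbagfb
  33 |  19 | fddbadfcbebegbbagfb
  34 |   8 | gaafcdbeaadfddbadfcbebegbbagfb
  35 |  31 | gbbagfb
  36 |   0 | gdeaebccgaafcdbeaadfddbadfcbebegbbagfb
  37 |  35 | gfb

[16, 9, 23, 17, 3, 10, 34, 37, 22, 33, 32, 5, 14, 27, 29, 26, 6, 12, 7, 21, 13, 20, 1, 24, 18, 15, 2, 4, 28, 30, 36, 25, 11, 19, 8, 31, 0, 35]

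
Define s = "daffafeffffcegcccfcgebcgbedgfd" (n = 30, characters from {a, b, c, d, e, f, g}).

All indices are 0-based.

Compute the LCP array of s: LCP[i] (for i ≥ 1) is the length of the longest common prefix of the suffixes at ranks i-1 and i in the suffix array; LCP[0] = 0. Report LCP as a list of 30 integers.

[0, 2, 0, 1, 0, 2, 1, 1, 1, 2, 0, 1, 1, 0, 1, 1, 1, 0, 1, 2, 1, 1, 1, 2, 2, 3, 0, 1, 1, 1]

sorted suffixes:
  #0 SA[0]=4  'afeffffcegcccfcgebcgbedgfd'
  #1 SA[1]=1  'affafeffffcegcccfcgebcgbedgfd'
  #2 SA[2]=21  'bcgbedgfd'
  #3 SA[3]=24  'bedgfd'
  #4 SA[4]=14  'cccfcgebcgbedgfd'
  #5 SA[5]=15  'ccfcgebcgbedgfd'
  #6 SA[6]=11  'cegcccfcgebcgbedgfd'
  #7 SA[7]=16  'cfcgebcgbedgfd'
  #8 SA[8]=22  'cgbedgfd'
  #9 SA[9]=18  'cgebcgbedgfd'
  #10 SA[10]=29  'd'
  #11 SA[11]=0  'daffafeffffcegcccfcgebcgbedgfd'
  #12 SA[12]=26  'dgfd'
  #13 SA[13]=20  'ebcgbedgfd'
  #14 SA[14]=25  'edgfd'
  #15 SA[15]=6  'effffcegcccfcgebcgbedgfd'
  #16 SA[16]=12  'egcccfcgebcgbedgfd'
  #17 SA[17]=3  'fafeffffcegcccfcgebcgbedgfd'
  #18 SA[18]=10  'fcegcccfcgebcgbedgfd'
  #19 SA[19]=17  'fcgebcgbedgfd'
  #20 SA[20]=28  'fd'
  #21 SA[21]=5  'feffffcegcccfcgebcgbedgfd'
  #22 SA[22]=2  'ffafeffffcegcccfcgebcgbedgfd'
  #23 SA[23]=9  'ffcegcccfcgebcgbedgfd'
  #24 SA[24]=8  'fffcegcccfcgebcgbedgfd'
  #25 SA[25]=7  'ffffcegcccfcgebcgbedgfd'
  #26 SA[26]=23  'gbedgfd'
  #27 SA[27]=13  'gcccfcgebcgbedgfd'
  #28 SA[28]=19  'gebcgbedgfd'
  #29 SA[29]=27  'gfd'

SA = [4, 1, 21, 24, 14, 15, 11, 16, 22, 18, 29, 0, 26, 20, 25, 6, 12, 3, 10, 17, 28, 5, 2, 9, 8, 7, 23, 13, 19, 27]
rank  pair      lcp
   1  s[4:],s[1:]  2  'af'
   2  s[1:],s[21:]  0  ''
   3  s[21:],s[24:]  1  'b'
   4  s[24:],s[14:]  0  ''
   5  s[14:],s[15:]  2  'cc'
   6  s[15:],s[11:]  1  'c'
   7  s[11:],s[16:]  1  'c'
   8  s[16:],s[22:]  1  'c'
   9  s[22:],s[18:]  2  'cg'
  10  s[18:],s[29:]  0  ''
  11  s[29:],s[0:]  1  'd'
  12  s[0:],s[26:]  1  'd'
  13  s[26:],s[20:]  0  ''
  14  s[20:],s[25:]  1  'e'
  15  s[25:],s[6:]  1  'e'
  16  s[6:],s[12:]  1  'e'
  17  s[12:],s[3:]  0  ''
  18  s[3:],s[10:]  1  'f'
  19  s[10:],s[17:]  2  'fc'
  20  s[17:],s[28:]  1  'f'
  21  s[28:],s[5:]  1  'f'
  22  s[5:],s[2:]  1  'f'
  23  s[2:],s[9:]  2  'ff'
  24  s[9:],s[8:]  2  'ff'
  25  s[8:],s[7:]  3  'fff'
  26  s[7:],s[23:]  0  ''
  27  s[23:],s[13:]  1  'g'
  28  s[13:],s[19:]  1  'g'
  29  s[19:],s[27:]  1  'g'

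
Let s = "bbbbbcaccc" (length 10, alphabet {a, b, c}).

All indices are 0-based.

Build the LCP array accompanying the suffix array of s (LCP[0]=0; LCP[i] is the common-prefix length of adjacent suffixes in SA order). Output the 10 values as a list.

[0, 0, 4, 3, 2, 1, 0, 1, 1, 2]

rank | idx | suffix
   0 |   6 | accc
   1 |   0 | bbbbbcaccc
   2 |   1 | bbbbcaccc
   3 |   2 | bbbcaccc
   4 |   3 | bbcaccc
   5 |   4 | bcaccc
   6 |   9 | c
   7 |   5 | caccc
   8 |   8 | cc
   9 |   7 | ccc

SA = [6, 0, 1, 2, 3, 4, 9, 5, 8, 7]
[i] adj suffixes → lcp
  [1] 6/0 → 0 ('')
  [2] 0/1 → 4 ('bbbb')
  [3] 1/2 → 3 ('bbb')
  [4] 2/3 → 2 ('bb')
  [5] 3/4 → 1 ('b')
  [6] 4/9 → 0 ('')
  [7] 9/5 → 1 ('c')
  [8] 5/8 → 1 ('c')
  [9] 8/7 → 2 ('cc')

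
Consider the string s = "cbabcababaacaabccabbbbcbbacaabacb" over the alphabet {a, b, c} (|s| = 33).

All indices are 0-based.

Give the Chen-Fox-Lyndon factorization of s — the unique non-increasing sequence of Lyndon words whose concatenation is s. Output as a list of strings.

["c", "b", "abc", "ab", "ab", "aac", "aabccabbbbcbbac", "aabacb"]

emit factor 1: 'c' (i=0, period=1)
emit factor 2: 'b' (i=1, period=1)
emit factor 3: 'abc' (i=2, period=3)
emit factor 4: 'ab' (i=5, period=2)
emit factor 5: 'ab' (i=7, period=2)
emit factor 6: 'aac' (i=9, period=3)
emit factor 7: 'aabccabbbbcbbac' (i=12, period=15)
emit factor 8: 'aabacb' (i=27, period=6)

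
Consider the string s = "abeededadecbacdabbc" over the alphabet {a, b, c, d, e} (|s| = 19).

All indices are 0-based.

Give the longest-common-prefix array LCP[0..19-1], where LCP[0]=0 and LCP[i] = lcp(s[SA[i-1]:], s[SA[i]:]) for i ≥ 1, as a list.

[0, 2, 1, 1, 0, 1, 1, 1, 0, 1, 1, 0, 2, 1, 2, 0, 1, 2, 1]

rank→(start, suffix):
  0 → (15, 'abbc')
  1 → (0, 'abeededadecbacdabbc')
  2 → (12, 'acdabbc')
  3 → (7, 'adecbacdabbc')
  4 → (11, 'bacdabbc')
  5 → (16, 'bbc')
  6 → (17, 'bc')
  7 → (1, 'beededadecbacdabbc')
  8 → (18, 'c')
  9 → (10, 'cbacdabbc')
  10 → (13, 'cdabbc')
  11 → (14, 'dabbc')
  12 → (6, 'dadecbacdabbc')
  13 → (8, 'decbacdabbc')
  14 → (4, 'dedadecbacdabbc')
  15 → (9, 'ecbacdabbc')
  16 → (5, 'edadecbacdabbc')
  17 → (3, 'ededadecbacdabbc')
  18 → (2, 'eededadecbacdabbc')

SA = [15, 0, 12, 7, 11, 16, 17, 1, 18, 10, 13, 14, 6, 8, 4, 9, 5, 3, 2]
rank  pair      lcp
   1  s[15:],s[0:]  2  'ab'
   2  s[0:],s[12:]  1  'a'
   3  s[12:],s[7:]  1  'a'
   4  s[7:],s[11:]  0  ''
   5  s[11:],s[16:]  1  'b'
   6  s[16:],s[17:]  1  'b'
   7  s[17:],s[1:]  1  'b'
   8  s[1:],s[18:]  0  ''
   9  s[18:],s[10:]  1  'c'
  10  s[10:],s[13:]  1  'c'
  11  s[13:],s[14:]  0  ''
  12  s[14:],s[6:]  2  'da'
  13  s[6:],s[8:]  1  'd'
  14  s[8:],s[4:]  2  'de'
  15  s[4:],s[9:]  0  ''
  16  s[9:],s[5:]  1  'e'
  17  s[5:],s[3:]  2  'ed'
  18  s[3:],s[2:]  1  'e'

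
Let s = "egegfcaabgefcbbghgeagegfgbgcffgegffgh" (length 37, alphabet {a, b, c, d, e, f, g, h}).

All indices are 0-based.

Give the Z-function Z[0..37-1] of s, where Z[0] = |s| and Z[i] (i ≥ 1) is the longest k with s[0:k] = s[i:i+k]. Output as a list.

[37, 0, 2, 0, 0, 0, 0, 0, 0, 0, 1, 0, 0, 0, 0, 0, 0, 0, 1, 0, 0, 2, 0, 0, 0, 0, 0, 0, 0, 0, 0, 2, 0, 0, 0, 0, 0]

Z[0]=37
i=1: i≥r, start 0; Z[1]=0
i=2: i≥r, start 0; Z[2]=2 grow→box=[2,4)
i=3: min(r-i=1, Z[1]=0)=0; Z[3]=0
i=4: i≥r, start 0; Z[4]=0
i=5: i≥r, start 0; Z[5]=0
i=6: i≥r, start 0; Z[6]=0
i=7: i≥r, start 0; Z[7]=0
i=8: i≥r, start 0; Z[8]=0
i=9: i≥r, start 0; Z[9]=0
i=10: i≥r, start 0; Z[10]=1 grow→box=[10,11)
i=11: i≥r, start 0; Z[11]=0
i=12: i≥r, start 0; Z[12]=0
i=13: i≥r, start 0; Z[13]=0
i=14: i≥r, start 0; Z[14]=0
i=15: i≥r, start 0; Z[15]=0
i=16: i≥r, start 0; Z[16]=0
i=17: i≥r, start 0; Z[17]=0
i=18: i≥r, start 0; Z[18]=1 grow→box=[18,19)
i=19: i≥r, start 0; Z[19]=0
i=20: i≥r, start 0; Z[20]=0
i=21: i≥r, start 0; Z[21]=2 grow→box=[21,23)
i=22: min(r-i=1, Z[1]=0)=0; Z[22]=0
i=23: i≥r, start 0; Z[23]=0
i=24: i≥r, start 0; Z[24]=0
i=25: i≥r, start 0; Z[25]=0
i=26: i≥r, start 0; Z[26]=0
i=27: i≥r, start 0; Z[27]=0
i=28: i≥r, start 0; Z[28]=0
i=29: i≥r, start 0; Z[29]=0
i=30: i≥r, start 0; Z[30]=0
i=31: i≥r, start 0; Z[31]=2 grow→box=[31,33)
i=32: min(r-i=1, Z[1]=0)=0; Z[32]=0
i=33: i≥r, start 0; Z[33]=0
i=34: i≥r, start 0; Z[34]=0
i=35: i≥r, start 0; Z[35]=0
i=36: i≥r, start 0; Z[36]=0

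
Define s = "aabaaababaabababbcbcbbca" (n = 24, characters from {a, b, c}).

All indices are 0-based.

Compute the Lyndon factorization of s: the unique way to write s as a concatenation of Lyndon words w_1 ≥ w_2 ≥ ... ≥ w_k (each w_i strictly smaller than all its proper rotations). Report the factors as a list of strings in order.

["aab", "aaababaabababbcbcbbc", "a"]

emit factor 1: 'aab' (i=0, period=3)
emit factor 2: 'aaababaabababbcbcbbc' (i=3, period=20)
emit factor 3: 'a' (i=23, period=1)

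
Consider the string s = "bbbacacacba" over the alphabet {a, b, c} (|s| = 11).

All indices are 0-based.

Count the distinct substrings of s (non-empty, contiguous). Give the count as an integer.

50

sorted suffixes:
  #0 SA[0]=10  'a'
  #1 SA[1]=3  'acacacba'
  #2 SA[2]=5  'acacba'
  #3 SA[3]=7  'acba'
  #4 SA[4]=9  'ba'
  #5 SA[5]=2  'bacacacba'
  #6 SA[6]=1  'bbacacacba'
  #7 SA[7]=0  'bbbacacacba'
  #8 SA[8]=4  'cacacba'
  #9 SA[9]=6  'cacba'
  #10 SA[10]=8  'cba'

SA = [10, 3, 5, 7, 9, 2, 1, 0, 4, 6, 8]
i: (SA[i-1],SA[i]) lcp shared
  1: (10,3) 1 'a'
  2: (3,5) 4 'acac'
  3: (5,7) 2 'ac'
  4: (7,9) 0 ''
  5: (9,2) 2 'ba'
  6: (2,1) 1 'b'
  7: (1,0) 2 'bb'
  8: (0,4) 0 ''
  9: (4,6) 3 'cac'
  10: (6,8) 1 'c'

n(n+1)/2 = 11·12/2 = 66
Σ LCP = 0 + 1 + 4 + 2 + 0 + 2 + 1 + 2 + 0 + 3 + 1 = 16
distinct = 66 − 16 = 50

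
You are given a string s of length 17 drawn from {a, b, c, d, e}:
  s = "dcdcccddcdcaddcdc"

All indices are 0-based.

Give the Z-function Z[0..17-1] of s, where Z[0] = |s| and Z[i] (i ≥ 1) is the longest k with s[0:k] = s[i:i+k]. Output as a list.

Z[0]=17
i=1: i≥r, start 0; Z[1]=0
i=2: i≥r, start 0; Z[2]=2 extend→box=[2,4)
i=3: min(r-i=1, Z[1]=0)=0; Z[3]=0
i=4: i≥r, start 0; Z[4]=0
i=5: i≥r, start 0; Z[5]=0
i=6: i≥r, start 0; Z[6]=1 extend→box=[6,7)
i=7: i≥r, start 0; Z[7]=4 extend→box=[7,11)
i=8: min(r-i=3, Z[1]=0)=0; Z[8]=0
i=9: min(r-i=2, Z[2]=2)=2; Z[9]=2
i=10: min(r-i=1, Z[3]=0)=0; Z[10]=0
i=11: i≥r, start 0; Z[11]=0
i=12: i≥r, start 0; Z[12]=1 extend→box=[12,13)
i=13: i≥r, start 0; Z[13]=4 extend→box=[13,17)
i=14: min(r-i=3, Z[1]=0)=0; Z[14]=0
i=15: min(r-i=2, Z[2]=2)=2; Z[15]=2
i=16: min(r-i=1, Z[3]=0)=0; Z[16]=0

[17, 0, 2, 0, 0, 0, 1, 4, 0, 2, 0, 0, 1, 4, 0, 2, 0]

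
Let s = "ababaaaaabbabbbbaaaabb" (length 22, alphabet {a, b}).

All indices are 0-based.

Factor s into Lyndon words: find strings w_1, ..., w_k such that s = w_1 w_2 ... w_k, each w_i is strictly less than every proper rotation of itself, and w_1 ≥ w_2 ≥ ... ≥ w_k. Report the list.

["ab", "ab", "aaaaabbabbbbaaaabb"]

emit factor 1: 'ab' (i=0, period=2)
emit factor 2: 'ab' (i=2, period=2)
emit factor 3: 'aaaaabbabbbbaaaabb' (i=4, period=18)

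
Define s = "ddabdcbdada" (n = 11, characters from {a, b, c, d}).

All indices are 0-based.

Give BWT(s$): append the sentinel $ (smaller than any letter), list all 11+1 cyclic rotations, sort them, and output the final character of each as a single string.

rank  rotation      last
    0  $ddabdcbdada  a
    1  a$ddabdcbdad  d
    2  abdcbdada$dd  d
    3  ada$ddabdcbd  d
    4  bdada$ddabdc  c
    5  bdcbdada$dda  a
    6  cbdada$ddabd  d
    7  da$ddabdcbda  a
    8  dabdcbdada$d  d
    9  dada$ddabdcb  b
   10  dcbdada$ddab  b
   11  ddabdcbdada$  $

adddcadadbb$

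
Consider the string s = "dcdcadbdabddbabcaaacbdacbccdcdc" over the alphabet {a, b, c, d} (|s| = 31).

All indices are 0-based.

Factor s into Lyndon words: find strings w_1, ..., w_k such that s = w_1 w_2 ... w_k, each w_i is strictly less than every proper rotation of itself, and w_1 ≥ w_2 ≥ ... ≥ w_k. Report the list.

["d", "cd", "c", "adbd", "abddb", "abc", "aaacbdacbccdcdc"]

emit factor 1: 'd' (i=0, period=1)
emit factor 2: 'cd' (i=1, period=2)
emit factor 3: 'c' (i=3, period=1)
emit factor 4: 'adbd' (i=4, period=4)
emit factor 5: 'abddb' (i=8, period=5)
emit factor 6: 'abc' (i=13, period=3)
emit factor 7: 'aaacbdacbccdcdc' (i=16, period=15)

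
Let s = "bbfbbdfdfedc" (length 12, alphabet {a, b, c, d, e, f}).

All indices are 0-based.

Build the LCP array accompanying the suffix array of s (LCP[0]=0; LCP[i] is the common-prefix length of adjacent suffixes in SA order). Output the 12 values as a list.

sorted suffixes:
  #0 SA[0]=3  'bbdfdfedc'
  #1 SA[1]=0  'bbfbbdfdfedc'
  #2 SA[2]=4  'bdfdfedc'
  #3 SA[3]=1  'bfbbdfdfedc'
  #4 SA[4]=11  'c'
  #5 SA[5]=10  'dc'
  #6 SA[6]=5  'dfdfedc'
  #7 SA[7]=7  'dfedc'
  #8 SA[8]=9  'edc'
  #9 SA[9]=2  'fbbdfdfedc'
  #10 SA[10]=6  'fdfedc'
  #11 SA[11]=8  'fedc'

SA = [3, 0, 4, 1, 11, 10, 5, 7, 9, 2, 6, 8]
i: (SA[i-1],SA[i]) lcp shared
  1: (3,0) 2 'bb'
  2: (0,4) 1 'b'
  3: (4,1) 1 'b'
  4: (1,11) 0 ''
  5: (11,10) 0 ''
  6: (10,5) 1 'd'
  7: (5,7) 2 'df'
  8: (7,9) 0 ''
  9: (9,2) 0 ''
  10: (2,6) 1 'f'
  11: (6,8) 1 'f'

[0, 2, 1, 1, 0, 0, 1, 2, 0, 0, 1, 1]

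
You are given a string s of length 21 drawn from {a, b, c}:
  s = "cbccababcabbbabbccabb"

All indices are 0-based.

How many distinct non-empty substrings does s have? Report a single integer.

rank→(start, suffix):
  0 → (4, 'ababcabbbabbccabb')
  1 → (18, 'abb')
  2 → (9, 'abbbabbccabb')
  3 → (13, 'abbccabb')
  4 → (6, 'abcabbbabbccabb')
  5 → (20, 'b')
  6 → (12, 'babbccabb')
  7 → (5, 'babcabbbabbccabb')
  8 → (19, 'bb')
  9 → (11, 'bbabbccabb')
  10 → (10, 'bbbabbccabb')
  11 → (14, 'bbccabb')
  12 → (7, 'bcabbbabbccabb')
  13 → (1, 'bccababcabbbabbccabb')
  14 → (15, 'bccabb')
  15 → (3, 'cababcabbbabbccabb')
  16 → (17, 'cabb')
  17 → (8, 'cabbbabbccabb')
  18 → (0, 'cbccababcabbbabbccabb')
  19 → (2, 'ccababcabbbabbccabb')
  20 → (16, 'ccabb')

SA = [4, 18, 9, 13, 6, 20, 12, 5, 19, 11, 10, 14, 7, 1, 15, 3, 17, 8, 0, 2, 16]
i: (SA[i-1],SA[i]) lcp shared
  1: (4,18) 2 'ab'
  2: (18,9) 3 'abb'
  3: (9,13) 3 'abb'
  4: (13,6) 2 'ab'
  5: (6,20) 0 ''
  6: (20,12) 1 'b'
  7: (12,5) 3 'bab'
  8: (5,19) 1 'b'
  9: (19,11) 2 'bb'
  10: (11,10) 2 'bb'
  11: (10,14) 2 'bb'
  12: (14,7) 1 'b'
  13: (7,1) 2 'bc'
  14: (1,15) 5 'bccab'
  15: (15,3) 0 ''
  16: (3,17) 3 'cab'
  17: (17,8) 4 'cabb'
  18: (8,0) 1 'c'
  19: (0,2) 1 'c'
  20: (2,16) 4 'ccab'

n(n+1)/2 = 21·22/2 = 231
Σ LCP = 0 + 2 + 3 + 3 + 2 + 0 + 1 + 3 + 1 + 2 + 2 + 2 + 1 + 2 + 5 + 0 + 3 + 4 + 1 + 1 + 4 = 42
distinct = 231 − 42 = 189

189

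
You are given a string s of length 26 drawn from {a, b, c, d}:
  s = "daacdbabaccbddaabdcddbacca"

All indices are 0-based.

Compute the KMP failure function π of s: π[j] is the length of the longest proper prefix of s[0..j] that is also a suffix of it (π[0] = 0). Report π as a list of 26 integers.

π[0] = 0
j=1 s[j]='a': π[1]=0 (border '')
j=2 s[j]='a': π[2]=0 (border '')
j=3 s[j]='c': π[3]=0 (border '')
j=4 s[j]='d': π[4]=1 (border 'd')
j=5 s[j]='b': k: 1→0; π[5]=0 (border '')
j=6 s[j]='a': π[6]=0 (border '')
j=7 s[j]='b': π[7]=0 (border '')
j=8 s[j]='a': π[8]=0 (border '')
j=9 s[j]='c': π[9]=0 (border '')
j=10 s[j]='c': π[10]=0 (border '')
j=11 s[j]='b': π[11]=0 (border '')
j=12 s[j]='d': π[12]=1 (border 'd')
j=13 s[j]='d': k: 1→0; π[13]=1 (border 'd')
j=14 s[j]='a': π[14]=2 (border 'da')
j=15 s[j]='a': π[15]=3 (border 'daa')
j=16 s[j]='b': k: 3→0; π[16]=0 (border '')
j=17 s[j]='d': π[17]=1 (border 'd')
j=18 s[j]='c': k: 1→0; π[18]=0 (border '')
j=19 s[j]='d': π[19]=1 (border 'd')
j=20 s[j]='d': k: 1→0; π[20]=1 (border 'd')
j=21 s[j]='b': k: 1→0; π[21]=0 (border '')
j=22 s[j]='a': π[22]=0 (border '')
j=23 s[j]='c': π[23]=0 (border '')
j=24 s[j]='c': π[24]=0 (border '')
j=25 s[j]='a': π[25]=0 (border '')

[0, 0, 0, 0, 1, 0, 0, 0, 0, 0, 0, 0, 1, 1, 2, 3, 0, 1, 0, 1, 1, 0, 0, 0, 0, 0]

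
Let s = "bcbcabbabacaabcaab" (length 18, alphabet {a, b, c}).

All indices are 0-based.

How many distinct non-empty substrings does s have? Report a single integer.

143

rank→(start, suffix):
  0 → (15, 'aab')
  1 → (11, 'aabcaab')
  2 → (16, 'ab')
  3 → (7, 'abacaabcaab')
  4 → (4, 'abbabacaabcaab')
  5 → (12, 'abcaab')
  6 → (9, 'acaabcaab')
  7 → (17, 'b')
  8 → (6, 'babacaabcaab')
  9 → (8, 'bacaabcaab')
  10 → (5, 'bbabacaabcaab')
  11 → (13, 'bcaab')
  12 → (2, 'bcabbabacaabcaab')
  13 → (0, 'bcbcabbabacaabcaab')
  14 → (14, 'caab')
  15 → (10, 'caabcaab')
  16 → (3, 'cabbabacaabcaab')
  17 → (1, 'cbcabbabacaabcaab')

SA = [15, 11, 16, 7, 4, 12, 9, 17, 6, 8, 5, 13, 2, 0, 14, 10, 3, 1]
i: (SA[i-1],SA[i]) lcp shared
  1: (15,11) 3 'aab'
  2: (11,16) 1 'a'
  3: (16,7) 2 'ab'
  4: (7,4) 2 'ab'
  5: (4,12) 2 'ab'
  6: (12,9) 1 'a'
  7: (9,17) 0 ''
  8: (17,6) 1 'b'
  9: (6,8) 2 'ba'
  10: (8,5) 1 'b'
  11: (5,13) 1 'b'
  12: (13,2) 3 'bca'
  13: (2,0) 2 'bc'
  14: (0,14) 0 ''
  15: (14,10) 4 'caab'
  16: (10,3) 2 'ca'
  17: (3,1) 1 'c'

n(n+1)/2 = 18·19/2 = 171
Σ LCP = 0 + 3 + 1 + 2 + 2 + 2 + 1 + 0 + 1 + 2 + 1 + 1 + 3 + 2 + 0 + 4 + 2 + 1 = 28
distinct = 171 − 28 = 143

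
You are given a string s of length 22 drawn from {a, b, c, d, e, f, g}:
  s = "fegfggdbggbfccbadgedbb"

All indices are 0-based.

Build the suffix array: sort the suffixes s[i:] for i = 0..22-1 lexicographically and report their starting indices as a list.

[15, 21, 14, 20, 10, 7, 13, 12, 19, 6, 16, 18, 1, 11, 0, 3, 9, 5, 17, 2, 8, 4]

sorted suffixes:
  #0 SA[0]=15  'adgedbb'
  #1 SA[1]=21  'b'
  #2 SA[2]=14  'badgedbb'
  #3 SA[3]=20  'bb'
  #4 SA[4]=10  'bfccbadgedbb'
  #5 SA[5]=7  'bggbfccbadgedbb'
  #6 SA[6]=13  'cbadgedbb'
  #7 SA[7]=12  'ccbadgedbb'
  #8 SA[8]=19  'dbb'
  #9 SA[9]=6  'dbggbfccbadgedbb'
  #10 SA[10]=16  'dgedbb'
  #11 SA[11]=18  'edbb'
  #12 SA[12]=1  'egfggdbggbfccbadgedbb'
  #13 SA[13]=11  'fccbadgedbb'
  #14 SA[14]=0  'fegfggdbggbfccbadgedbb'
  #15 SA[15]=3  'fggdbggbfccbadgedbb'
  #16 SA[16]=9  'gbfccbadgedbb'
  #17 SA[17]=5  'gdbggbfccbadgedbb'
  #18 SA[18]=17  'gedbb'
  #19 SA[19]=2  'gfggdbggbfccbadgedbb'
  #20 SA[20]=8  'ggbfccbadgedbb'
  #21 SA[21]=4  'ggdbggbfccbadgedbb'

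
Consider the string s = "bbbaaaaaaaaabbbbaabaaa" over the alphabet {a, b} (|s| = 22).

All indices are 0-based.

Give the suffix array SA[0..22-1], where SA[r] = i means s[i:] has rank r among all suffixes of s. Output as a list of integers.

[21, 20, 19, 3, 4, 5, 6, 7, 8, 9, 16, 10, 17, 11, 18, 2, 15, 1, 14, 0, 13, 12]

rank | idx | suffix
   0 |  21 | a
   1 |  20 | aa
   2 |  19 | aaa
   3 |   3 | aaaaaaaaabbbbaabaaa
   4 |   4 | aaaaaaaabbbbaabaaa
   5 |   5 | aaaaaaabbbbaabaaa
   6 |   6 | aaaaaabbbbaabaaa
   7 |   7 | aaaaabbbbaabaaa
   8 |   8 | aaaabbbbaabaaa
   9 |   9 | aaabbbbaabaaa
  10 |  16 | aabaaa
  11 |  10 | aabbbbaabaaa
  12 |  17 | abaaa
  13 |  11 | abbbbaabaaa
  14 |  18 | baaa
  15 |   2 | baaaaaaaaabbbbaabaaa
  16 |  15 | baabaaa
  17 |   1 | bbaaaaaaaaabbbbaabaaa
  18 |  14 | bbaabaaa
  19 |   0 | bbbaaaaaaaaabbbbaabaaa
  20 |  13 | bbbaabaaa
  21 |  12 | bbbbaabaaa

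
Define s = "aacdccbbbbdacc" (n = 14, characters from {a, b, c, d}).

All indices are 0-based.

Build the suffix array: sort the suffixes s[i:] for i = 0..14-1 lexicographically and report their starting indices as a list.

[0, 11, 1, 6, 7, 8, 9, 13, 5, 12, 4, 2, 10, 3]

rank→(start, suffix):
  0 → (0, 'aacdccbbbbdacc')
  1 → (11, 'acc')
  2 → (1, 'acdccbbbbdacc')
  3 → (6, 'bbbbdacc')
  4 → (7, 'bbbdacc')
  5 → (8, 'bbdacc')
  6 → (9, 'bdacc')
  7 → (13, 'c')
  8 → (5, 'cbbbbdacc')
  9 → (12, 'cc')
  10 → (4, 'ccbbbbdacc')
  11 → (2, 'cdccbbbbdacc')
  12 → (10, 'dacc')
  13 → (3, 'dccbbbbdacc')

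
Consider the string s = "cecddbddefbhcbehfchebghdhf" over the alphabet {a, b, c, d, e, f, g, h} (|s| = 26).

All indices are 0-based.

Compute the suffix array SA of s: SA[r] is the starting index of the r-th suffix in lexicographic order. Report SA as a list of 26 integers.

[5, 13, 20, 10, 12, 2, 0, 17, 4, 3, 6, 7, 23, 19, 1, 8, 14, 25, 9, 16, 21, 11, 22, 18, 24, 15]

rank→(start, suffix):
  0 → (5, 'bddefbhcbehfchebghdhf')
  1 → (13, 'behfchebghdhf')
  2 → (20, 'bghdhf')
  3 → (10, 'bhcbehfchebghdhf')
  4 → (12, 'cbehfchebghdhf')
  5 → (2, 'cddbddefbhcbehfchebghdhf')
  6 → (0, 'cecddbddefbhcbehfchebghdhf')
  7 → (17, 'chebghdhf')
  8 → (4, 'dbddefbhcbehfchebghdhf')
  9 → (3, 'ddbddefbhcbehfchebghdhf')
  10 → (6, 'ddefbhcbehfchebghdhf')
  11 → (7, 'defbhcbehfchebghdhf')
  12 → (23, 'dhf')
  13 → (19, 'ebghdhf')
  14 → (1, 'ecddbddefbhcbehfchebghdhf')
  15 → (8, 'efbhcbehfchebghdhf')
  16 → (14, 'ehfchebghdhf')
  17 → (25, 'f')
  18 → (9, 'fbhcbehfchebghdhf')
  19 → (16, 'fchebghdhf')
  20 → (21, 'ghdhf')
  21 → (11, 'hcbehfchebghdhf')
  22 → (22, 'hdhf')
  23 → (18, 'hebghdhf')
  24 → (24, 'hf')
  25 → (15, 'hfchebghdhf')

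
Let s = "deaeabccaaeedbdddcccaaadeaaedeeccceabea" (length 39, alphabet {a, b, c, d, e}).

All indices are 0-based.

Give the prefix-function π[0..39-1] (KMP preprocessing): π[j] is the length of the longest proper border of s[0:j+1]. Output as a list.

[0, 0, 0, 0, 0, 0, 0, 0, 0, 0, 0, 0, 1, 0, 1, 1, 1, 0, 0, 0, 0, 0, 0, 1, 2, 3, 0, 0, 1, 2, 0, 0, 0, 0, 0, 0, 0, 0, 0]

π[0] = 0
j=1 s[j]='e': π[1]=0 (border '')
j=2 s[j]='a': π[2]=0 (border '')
j=3 s[j]='e': π[3]=0 (border '')
j=4 s[j]='a': π[4]=0 (border '')
j=5 s[j]='b': π[5]=0 (border '')
j=6 s[j]='c': π[6]=0 (border '')
j=7 s[j]='c': π[7]=0 (border '')
j=8 s[j]='a': π[8]=0 (border '')
j=9 s[j]='a': π[9]=0 (border '')
j=10 s[j]='e': π[10]=0 (border '')
j=11 s[j]='e': π[11]=0 (border '')
j=12 s[j]='d': π[12]=1 (border 'd')
j=13 s[j]='b': k: 1→0; π[13]=0 (border '')
j=14 s[j]='d': π[14]=1 (border 'd')
j=15 s[j]='d': k: 1→0; π[15]=1 (border 'd')
j=16 s[j]='d': k: 1→0; π[16]=1 (border 'd')
j=17 s[j]='c': k: 1→0; π[17]=0 (border '')
j=18 s[j]='c': π[18]=0 (border '')
j=19 s[j]='c': π[19]=0 (border '')
j=20 s[j]='a': π[20]=0 (border '')
j=21 s[j]='a': π[21]=0 (border '')
j=22 s[j]='a': π[22]=0 (border '')
j=23 s[j]='d': π[23]=1 (border 'd')
j=24 s[j]='e': π[24]=2 (border 'de')
j=25 s[j]='a': π[25]=3 (border 'dea')
j=26 s[j]='a': k: 3→0; π[26]=0 (border '')
j=27 s[j]='e': π[27]=0 (border '')
j=28 s[j]='d': π[28]=1 (border 'd')
j=29 s[j]='e': π[29]=2 (border 'de')
j=30 s[j]='e': k: 2→0; π[30]=0 (border '')
j=31 s[j]='c': π[31]=0 (border '')
j=32 s[j]='c': π[32]=0 (border '')
j=33 s[j]='c': π[33]=0 (border '')
j=34 s[j]='e': π[34]=0 (border '')
j=35 s[j]='a': π[35]=0 (border '')
j=36 s[j]='b': π[36]=0 (border '')
j=37 s[j]='e': π[37]=0 (border '')
j=38 s[j]='a': π[38]=0 (border '')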